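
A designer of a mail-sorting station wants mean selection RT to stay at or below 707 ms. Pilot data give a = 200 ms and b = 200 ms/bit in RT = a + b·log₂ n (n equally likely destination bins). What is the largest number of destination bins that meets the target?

5

200·log₂ n ≤ 707 − 200 = 507, giving log₂ n ≤ 2.5350 and n ≤ 5.796. The largest whole number is 5.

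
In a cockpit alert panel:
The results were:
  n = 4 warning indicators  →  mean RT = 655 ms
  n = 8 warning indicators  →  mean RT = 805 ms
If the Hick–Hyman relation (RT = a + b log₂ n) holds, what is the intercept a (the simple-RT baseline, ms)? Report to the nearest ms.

355 ms

The slope on a log₂ axis is (805 − 655) / (3 − 2) = 150 ms/bit.
Intercept: a = 655 − 150·log₂(4) = 355.000 ms.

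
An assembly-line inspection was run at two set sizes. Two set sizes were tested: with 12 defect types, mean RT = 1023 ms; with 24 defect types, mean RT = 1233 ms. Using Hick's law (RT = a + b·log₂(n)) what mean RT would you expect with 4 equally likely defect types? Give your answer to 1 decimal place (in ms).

RT is linear in log₂ n, so two points fix the line:
  b = (1233 − 1023) / (log₂ 24 − log₂ 12) = 210 / (4.5850 − 3.5850) = 210.000 ms/bit
  a = 1023 − 210.000 × 3.5850 = 270.158 ms
Then RT(4) = 270.158 + 210.000 × log₂ 4 = 270.158 + 210.000 × 2 ≈ 690.158 ms.

690.2 ms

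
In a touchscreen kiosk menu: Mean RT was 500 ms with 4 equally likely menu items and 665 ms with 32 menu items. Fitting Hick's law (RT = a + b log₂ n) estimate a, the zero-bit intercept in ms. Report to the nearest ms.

Slope: b = (665 − 500) / (log₂ 32 − log₂ 4) = 165/3.0000 = 55 ms/bit.
a = RT₁ − b·log₂ n₁ = 500 − 55 × 2 = 390.000 ms.

390 ms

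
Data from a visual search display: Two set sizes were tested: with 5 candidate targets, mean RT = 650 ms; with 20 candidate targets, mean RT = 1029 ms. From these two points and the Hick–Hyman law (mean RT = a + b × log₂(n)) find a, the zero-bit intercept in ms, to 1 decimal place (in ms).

The slope on a log₂ axis is (1029 − 650) / (4.3219 − 2.3219) = 189.500 ms/bit.
a = RT₁ − b·log₂ n₁ = 650 − 189.500 × 2.3219 = 209.995 ms.

210.0 ms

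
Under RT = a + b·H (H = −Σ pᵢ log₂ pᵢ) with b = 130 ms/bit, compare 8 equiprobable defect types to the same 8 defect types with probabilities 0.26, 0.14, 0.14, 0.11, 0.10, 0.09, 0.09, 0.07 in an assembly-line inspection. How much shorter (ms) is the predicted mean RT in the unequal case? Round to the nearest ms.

The RT saving is b·ΔH. Equiprobable H₀ = log₂(8) = 3.0000 bits; with the given probabilities H = 2.8759 bits.
b·(H₀ − H) = 130 × (3.0000 − 2.8759) = 16.14 ms.

16 ms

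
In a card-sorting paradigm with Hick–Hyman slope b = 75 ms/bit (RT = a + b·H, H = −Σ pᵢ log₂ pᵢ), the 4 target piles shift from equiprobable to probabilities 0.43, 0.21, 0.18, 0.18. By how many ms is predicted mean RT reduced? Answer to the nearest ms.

8 ms

Equiprobable entropy H₀ = log₂ 4 = 2.0000 bits.
Skewed entropy H = −Σ pᵢ log₂ pᵢ = 1.8870 bits.
ΔRT = b·(H₀ − H) = 75 × 0.1130 = 8.47 ms.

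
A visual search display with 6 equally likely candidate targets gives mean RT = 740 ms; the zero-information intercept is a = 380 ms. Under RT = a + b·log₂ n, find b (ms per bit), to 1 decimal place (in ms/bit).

139.3 ms/bit

b = (740 − 380) / log₂(6) = 360 / 2.5850 = 139.267 ms/bit.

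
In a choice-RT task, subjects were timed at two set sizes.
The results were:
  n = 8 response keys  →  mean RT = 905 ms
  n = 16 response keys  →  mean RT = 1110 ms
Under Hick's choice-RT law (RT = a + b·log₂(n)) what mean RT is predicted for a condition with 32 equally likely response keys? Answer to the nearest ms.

Solve the two-equation system in a and b:
  b = (1110 − 905) / (log₂ 16 − log₂ 8) = 205 / (4 − 3) = 205 ms/bit
  a = 905 − 205 × 3 = 290 ms
Then RT(32) = 290 + 205 × log₂ 32 = 290 + 205 × 5 ≈ 1315.000 ms.

1315 ms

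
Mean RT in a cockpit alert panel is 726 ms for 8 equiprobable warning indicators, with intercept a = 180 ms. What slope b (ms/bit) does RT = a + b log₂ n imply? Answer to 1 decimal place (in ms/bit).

182.0 ms/bit

b = (726 − 180) / log₂(8) = 546 / 3 = 182.000 ms/bit.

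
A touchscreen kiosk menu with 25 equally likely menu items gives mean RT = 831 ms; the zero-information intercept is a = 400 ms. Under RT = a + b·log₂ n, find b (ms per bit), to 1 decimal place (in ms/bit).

92.8 ms/bit

log₂(25) = 4.6439 bits.
b = (RT − a)/log₂ n = (831 − 400) / 4.6439 = 92.811 ms/bit.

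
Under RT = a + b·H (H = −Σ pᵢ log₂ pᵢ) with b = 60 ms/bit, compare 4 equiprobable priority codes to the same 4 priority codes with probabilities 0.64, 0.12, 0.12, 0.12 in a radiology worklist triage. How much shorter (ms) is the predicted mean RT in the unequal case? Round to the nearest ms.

29 ms

The RT saving is b·ΔH. Equiprobable H₀ = log₂(4) = 2.0000 bits; with the given probabilities H = 1.5133 bits.
b·(H₀ − H) = 60 × (2.0000 − 1.5133) = 29.20 ms.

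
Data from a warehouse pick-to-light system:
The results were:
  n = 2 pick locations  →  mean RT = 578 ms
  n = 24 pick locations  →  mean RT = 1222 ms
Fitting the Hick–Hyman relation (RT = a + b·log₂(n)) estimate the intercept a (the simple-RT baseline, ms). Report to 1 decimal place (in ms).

398.4 ms

b = (RT₂ − RT₁)/(log₂ n₂ − log₂ n₁) = (1222 − 578)/(4.5850 − 1) = 179.639 ms/bit.
a = RT₁ − b·log₂ n₁ = 578 − 179.639 × 1 = 398.361 ms.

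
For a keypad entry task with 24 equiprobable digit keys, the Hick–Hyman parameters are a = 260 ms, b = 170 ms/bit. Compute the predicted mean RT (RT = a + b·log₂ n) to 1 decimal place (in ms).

1039.4 ms

log₂(24) = 4.5850 bits, so RT = 260 + 170 × 4.5850 ≈ 1039.444 ms.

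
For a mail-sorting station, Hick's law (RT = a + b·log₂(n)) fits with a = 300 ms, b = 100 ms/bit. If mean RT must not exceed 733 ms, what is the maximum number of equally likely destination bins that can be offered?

20

Set 300 + 100·log₂ n ≤ 733 → log₂ n ≤ (733 − 300)/100 = 4.3300.
So n ≤ 2^4.3300 = 20.112; the largest integer n is 20.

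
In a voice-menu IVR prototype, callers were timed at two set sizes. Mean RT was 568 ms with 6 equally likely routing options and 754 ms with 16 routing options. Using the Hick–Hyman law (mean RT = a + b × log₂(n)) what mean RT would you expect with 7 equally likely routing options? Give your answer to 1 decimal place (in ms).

RT is linear in log₂ n, so two points fix the line:
  b = (754 − 568) / (log₂ 16 − log₂ 6) = 186 / (4 − 2.5850) = 131.445 ms/bit
  a = 568 − 131.445 × 2.5850 = 228.219 ms
Then RT(7) = 228.219 + 131.445 × log₂ 7 = 228.219 + 131.445 × 2.8074 ≈ 597.232 ms.

597.2 ms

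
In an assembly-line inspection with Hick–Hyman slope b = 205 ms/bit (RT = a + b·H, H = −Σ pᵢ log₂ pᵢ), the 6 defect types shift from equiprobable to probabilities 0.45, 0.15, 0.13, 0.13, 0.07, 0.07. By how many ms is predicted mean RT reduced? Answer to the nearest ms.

72 ms

The RT saving is b·ΔH. Equiprobable H₀ = log₂(6) = 2.5850 bits; with the given probabilities H = 2.2313 bits.
b·(H₀ − H) = 205 × (2.5850 − 2.2313) = 72.49 ms.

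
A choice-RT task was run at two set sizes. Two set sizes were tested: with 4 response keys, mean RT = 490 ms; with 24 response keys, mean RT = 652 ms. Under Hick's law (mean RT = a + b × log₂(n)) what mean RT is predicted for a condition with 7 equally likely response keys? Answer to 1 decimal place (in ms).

540.6 ms

RT is linear in log₂ n, so two points fix the line:
  b = (652 − 490) / (log₂ 24 − log₂ 4) = 162 / (4.5850 − 2) = 62.670 ms/bit
  a = 490 − 62.670 × 2 = 364.660 ms
Then RT(7) = 364.660 + 62.670 × log₂ 7 = 364.660 + 62.670 × 2.8074 ≈ 540.597 ms.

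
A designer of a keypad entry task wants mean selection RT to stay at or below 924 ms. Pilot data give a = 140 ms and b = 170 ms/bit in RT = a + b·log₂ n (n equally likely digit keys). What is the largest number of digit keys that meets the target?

24

Information budget: (924 − 140)/170 = 4.6118 bits, so n ≤ 2^4.6118 = 24.450 → at most 24.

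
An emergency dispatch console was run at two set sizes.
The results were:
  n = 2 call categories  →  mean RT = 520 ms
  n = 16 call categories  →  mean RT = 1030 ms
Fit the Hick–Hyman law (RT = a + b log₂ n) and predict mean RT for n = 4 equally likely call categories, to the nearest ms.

690 ms

Solve the two-equation system in a and b:
  b = (1030 − 520) / (log₂ 16 − log₂ 2) = 510 / (4 − 1) = 170 ms/bit
  a = 520 − 170 × 1 = 350 ms
Then RT(4) = 350 + 170 × log₂ 4 = 350 + 170 × 2 ≈ 690.000 ms.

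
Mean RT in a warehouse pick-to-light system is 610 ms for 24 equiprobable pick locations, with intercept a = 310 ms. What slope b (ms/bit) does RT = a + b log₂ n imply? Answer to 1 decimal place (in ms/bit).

65.4 ms/bit

24 alternatives carry log₂ 24 = 4.5850 bits; the choice cost is 610 − 310 = 300 ms, so b = 300/4.5850 = 65.431 ms/bit.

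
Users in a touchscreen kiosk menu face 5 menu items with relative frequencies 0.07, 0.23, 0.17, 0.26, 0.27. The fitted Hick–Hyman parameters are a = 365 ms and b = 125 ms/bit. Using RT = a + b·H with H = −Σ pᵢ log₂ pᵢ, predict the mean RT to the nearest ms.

Entropy contributions −pᵢ log₂ pᵢ: 0.2686, 0.4877, 0.4346, 0.5053, 0.5100; sum H = 2.2061 bits.
RT = a + bH = 365 + 125·2.2061 = 640.76 ms.

641 ms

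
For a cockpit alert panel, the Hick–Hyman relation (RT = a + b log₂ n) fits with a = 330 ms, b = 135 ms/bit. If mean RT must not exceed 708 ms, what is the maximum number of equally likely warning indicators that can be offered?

Set 330 + 135·log₂ n ≤ 708 → log₂ n ≤ (708 − 330)/135 = 2.8000.
So n ≤ 2^2.8000 = 6.964; the largest integer n is 6.

6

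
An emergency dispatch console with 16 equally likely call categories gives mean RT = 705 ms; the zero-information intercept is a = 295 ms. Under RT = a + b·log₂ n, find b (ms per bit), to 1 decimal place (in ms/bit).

16 alternatives carry log₂ 16 = 4 bits; the choice cost is 705 − 295 = 410 ms, so b = 410/4 = 102.500 ms/bit.

102.5 ms/bit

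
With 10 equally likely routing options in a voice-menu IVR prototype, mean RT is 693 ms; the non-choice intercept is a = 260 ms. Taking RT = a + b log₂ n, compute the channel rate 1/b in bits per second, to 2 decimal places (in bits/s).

7.67 bits/s

Choice component = 693 − 260 = 433 ms over log₂(10) = 3.3219 bits.
b = 433 / 3.3219 = 130.346 ms/bit, so 1/b = 7.672 bits/s.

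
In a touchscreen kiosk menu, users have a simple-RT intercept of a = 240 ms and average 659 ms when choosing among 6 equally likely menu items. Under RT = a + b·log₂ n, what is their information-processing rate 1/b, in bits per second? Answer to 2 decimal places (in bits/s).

Choice component = 659 − 240 = 419 ms over log₂(6) = 2.5850 bits.
b = 419 / 2.5850 = 162.091 ms/bit, so 1/b = 6.169 bits/s.

6.17 bits/s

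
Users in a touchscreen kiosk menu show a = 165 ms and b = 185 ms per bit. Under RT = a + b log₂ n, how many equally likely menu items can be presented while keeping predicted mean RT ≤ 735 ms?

185·log₂ n ≤ 735 − 165 = 570, giving log₂ n ≤ 3.0811 and n ≤ 8.462. The largest whole number is 8.

8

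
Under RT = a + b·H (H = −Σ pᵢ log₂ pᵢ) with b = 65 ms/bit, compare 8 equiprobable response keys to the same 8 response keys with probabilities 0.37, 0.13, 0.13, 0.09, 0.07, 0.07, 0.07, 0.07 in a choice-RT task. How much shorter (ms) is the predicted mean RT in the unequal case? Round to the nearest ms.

The RT saving is b·ΔH. Equiprobable H₀ = log₂(8) = 3.0000 bits; with the given probabilities H = 2.6829 bits.
b·(H₀ − H) = 65 × (3.0000 − 2.6829) = 20.61 ms.

21 ms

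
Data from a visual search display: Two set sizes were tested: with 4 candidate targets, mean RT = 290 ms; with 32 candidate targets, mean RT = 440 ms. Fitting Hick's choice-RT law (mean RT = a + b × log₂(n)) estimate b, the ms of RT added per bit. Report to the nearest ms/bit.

50 ms/bit

Slope: b = (440 − 290) / (log₂ 32 − log₂ 4) = 150/3.0000 = 50 ms/bit.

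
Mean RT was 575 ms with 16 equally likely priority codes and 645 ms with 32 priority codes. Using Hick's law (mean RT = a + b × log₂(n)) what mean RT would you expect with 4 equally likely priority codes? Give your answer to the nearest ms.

435 ms

Solve the two-equation system in a and b:
  b = (645 − 575) / (log₂ 32 − log₂ 16) = 70 / (5 − 4) = 70 ms/bit
  a = 575 − 70 × 4 = 295 ms
Then RT(4) = 295 + 70 × log₂ 4 = 295 + 70 × 2 ≈ 435.000 ms.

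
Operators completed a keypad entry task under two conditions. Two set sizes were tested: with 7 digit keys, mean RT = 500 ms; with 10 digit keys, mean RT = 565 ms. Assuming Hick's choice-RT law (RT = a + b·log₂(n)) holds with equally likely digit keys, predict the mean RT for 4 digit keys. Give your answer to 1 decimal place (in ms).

With log₂ n on the abscissa the relation is linear; from the two conditions:
  b = (565 − 500) / (log₂ 10 − log₂ 7) = 65 / (3.3219 − 2.8074) = 126.318 ms/bit
  a = 500 − 126.318 × 2.8074 = 145.380 ms
Then RT(4) = 145.380 + 126.318 × log₂ 4 = 145.380 + 126.318 × 2 ≈ 398.016 ms.

398.0 ms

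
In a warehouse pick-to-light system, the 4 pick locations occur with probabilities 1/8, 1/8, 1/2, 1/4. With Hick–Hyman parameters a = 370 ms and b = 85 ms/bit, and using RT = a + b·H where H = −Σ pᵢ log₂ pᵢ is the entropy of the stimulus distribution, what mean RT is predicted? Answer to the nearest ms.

519 ms

H = −Σ pᵢ log₂ pᵢ = 0.125·3 + 0.125·3 + 0.5·1 + 0.25·2 = 1.750 bits.
RT = 370 + 85 × 1.750 = 518.75 ms.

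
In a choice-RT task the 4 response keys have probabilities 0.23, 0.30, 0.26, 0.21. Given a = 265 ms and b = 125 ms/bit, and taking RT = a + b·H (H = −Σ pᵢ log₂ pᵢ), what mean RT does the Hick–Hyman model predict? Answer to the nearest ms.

513 ms

H = 0.23·log₂(1/0.23) + 0.30·log₂(1/0.30) + 0.26·log₂(1/0.26) + 0.21·log₂(1/0.21) = 1.9869 bits.
RT = 265 + 125 × 1.9869 = 513.36 ms.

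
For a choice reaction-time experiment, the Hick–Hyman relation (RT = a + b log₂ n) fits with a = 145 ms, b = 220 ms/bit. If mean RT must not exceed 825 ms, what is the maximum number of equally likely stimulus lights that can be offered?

8

Set 145 + 220·log₂ n ≤ 825 → log₂ n ≤ (825 − 145)/220 = 3.0909.
So n ≤ 2^3.0909 = 8.520; the largest integer n is 8.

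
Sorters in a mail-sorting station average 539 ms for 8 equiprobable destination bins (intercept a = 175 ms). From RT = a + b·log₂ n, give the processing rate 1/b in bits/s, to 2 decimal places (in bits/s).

Choice component = 539 − 175 = 364 ms over log₂(8) = 3 bits.
b = 364 / 3 = 121.333 ms/bit, so 1/b = 8.242 bits/s.

8.24 bits/s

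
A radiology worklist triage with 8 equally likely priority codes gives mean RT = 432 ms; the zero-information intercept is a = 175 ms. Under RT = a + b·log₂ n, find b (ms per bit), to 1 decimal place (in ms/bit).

8 alternatives carry log₂ 8 = 3 bits; the choice cost is 432 − 175 = 257 ms, so b = 257/3 = 85.667 ms/bit.

85.7 ms/bit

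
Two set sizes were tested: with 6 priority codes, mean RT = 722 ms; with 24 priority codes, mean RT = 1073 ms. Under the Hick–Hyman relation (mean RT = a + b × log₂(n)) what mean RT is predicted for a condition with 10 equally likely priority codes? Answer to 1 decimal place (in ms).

851.3 ms

With log₂ n on the abscissa the relation is linear; from the two conditions:
  b = (1073 − 722) / (log₂ 24 − log₂ 6) = 351 / (4.5850 − 2.5850) = 175.500 ms/bit
  a = 722 − 175.500 × 2.5850 = 268.339 ms
Then RT(10) = 268.339 + 175.500 × log₂ 10 = 268.339 + 175.500 × 3.3219 ≈ 851.337 ms.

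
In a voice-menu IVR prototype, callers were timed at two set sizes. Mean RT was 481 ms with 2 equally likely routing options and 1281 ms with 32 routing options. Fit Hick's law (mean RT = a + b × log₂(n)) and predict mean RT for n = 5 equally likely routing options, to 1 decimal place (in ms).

Solve the two-equation system in a and b:
  b = (1281 − 481) / (log₂ 32 − log₂ 2) = 800 / (5 − 1) = 200.000 ms/bit
  a = 481 − 200.000 × 1 = 281.000 ms
Then RT(5) = 281.000 + 200.000 × log₂ 5 = 281.000 + 200.000 × 2.3219 ≈ 745.386 ms.

745.4 ms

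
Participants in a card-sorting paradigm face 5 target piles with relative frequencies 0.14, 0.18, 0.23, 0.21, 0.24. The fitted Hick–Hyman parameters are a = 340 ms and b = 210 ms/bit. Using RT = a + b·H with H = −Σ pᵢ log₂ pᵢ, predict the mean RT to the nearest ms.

822 ms

Entropy contributions −pᵢ log₂ pᵢ: 0.3971, 0.4453, 0.4877, 0.4728, 0.4941; sum H = 2.2970 bits.
RT = a + bH = 340 + 210·2.2970 = 822.38 ms.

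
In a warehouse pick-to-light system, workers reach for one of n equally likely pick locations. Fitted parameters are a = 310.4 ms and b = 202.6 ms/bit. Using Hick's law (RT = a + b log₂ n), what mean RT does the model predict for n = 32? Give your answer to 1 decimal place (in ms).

log₂(32) = 5 bits, so RT = 310.4 + 202.6 × 5 ≈ 1323.400 ms.

1323.4 ms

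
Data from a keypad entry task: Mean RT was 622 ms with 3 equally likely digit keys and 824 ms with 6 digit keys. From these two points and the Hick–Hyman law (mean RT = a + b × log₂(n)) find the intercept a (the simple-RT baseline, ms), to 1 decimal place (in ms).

Slope: b = (824 − 622) / (log₂ 6 − log₂ 3) = 202/1.0000 = 202.000 ms/bit.
Intercept: a = 622 − 202.000·log₂(3) = 301.838 ms.

301.8 ms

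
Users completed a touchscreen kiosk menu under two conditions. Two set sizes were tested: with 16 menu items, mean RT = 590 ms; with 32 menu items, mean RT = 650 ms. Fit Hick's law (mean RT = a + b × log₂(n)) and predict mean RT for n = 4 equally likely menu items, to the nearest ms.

470 ms

With log₂ n on the abscissa the relation is linear; from the two conditions:
  b = (650 − 590) / (log₂ 32 − log₂ 16) = 60 / (5 − 4) = 60 ms/bit
  a = 590 − 60 × 4 = 350 ms
Then RT(4) = 350 + 60 × log₂ 4 = 350 + 60 × 2 ≈ 470.000 ms.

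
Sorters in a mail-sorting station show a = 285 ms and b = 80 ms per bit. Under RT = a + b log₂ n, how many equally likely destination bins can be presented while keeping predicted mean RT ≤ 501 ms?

Information budget: (501 − 285)/80 = 2.7000 bits, so n ≤ 2^2.7000 = 6.498 → at most 6.

6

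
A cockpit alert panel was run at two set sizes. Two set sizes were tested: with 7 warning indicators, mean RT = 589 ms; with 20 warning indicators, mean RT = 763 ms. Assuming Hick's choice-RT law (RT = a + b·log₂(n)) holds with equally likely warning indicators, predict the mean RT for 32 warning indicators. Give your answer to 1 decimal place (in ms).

Fit slope and intercept:
  b = (763 − 589) / (log₂ 20 − log₂ 7) = 174 / (4.3219 − 2.8074) = 114.884 ms/bit
  a = 589 − 114.884 × 2.8074 = 266.480 ms
Then RT(32) = 266.480 + 114.884 × log₂ 32 = 266.480 + 114.884 × 5 ≈ 840.900 ms.

840.9 ms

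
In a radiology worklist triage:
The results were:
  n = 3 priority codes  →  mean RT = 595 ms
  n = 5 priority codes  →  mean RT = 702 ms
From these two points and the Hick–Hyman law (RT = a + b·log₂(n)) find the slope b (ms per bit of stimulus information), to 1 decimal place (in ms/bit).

b = (RT₂ − RT₁)/(log₂ n₂ − log₂ n₁) = (702 − 595)/(2.3219 − 1.5850) = 145.190 ms/bit.

145.2 ms/bit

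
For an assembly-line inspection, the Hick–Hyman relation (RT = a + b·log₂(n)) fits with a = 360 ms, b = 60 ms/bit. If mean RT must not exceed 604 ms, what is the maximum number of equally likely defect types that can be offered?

Set 360 + 60·log₂ n ≤ 604 → log₂ n ≤ (604 − 360)/60 = 4.0667.
So n ≤ 2^4.0667 = 16.757; the largest integer n is 16.

16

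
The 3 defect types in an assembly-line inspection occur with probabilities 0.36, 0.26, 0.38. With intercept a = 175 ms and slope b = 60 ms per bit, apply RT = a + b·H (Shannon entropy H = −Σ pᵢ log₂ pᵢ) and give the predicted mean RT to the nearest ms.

H = 0.36·log₂(1/0.36) + 0.26·log₂(1/0.26) + 0.38·log₂(1/0.38) = 1.5664 bits.
RT = 175 + 60 × 1.5664 = 268.98 ms.

269 ms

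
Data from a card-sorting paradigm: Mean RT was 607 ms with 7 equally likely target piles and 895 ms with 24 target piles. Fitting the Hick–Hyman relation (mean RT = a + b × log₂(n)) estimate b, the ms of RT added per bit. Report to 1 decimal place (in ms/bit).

b = (RT₂ − RT₁)/(log₂ n₂ − log₂ n₁) = (895 − 607)/(4.5850 − 2.8074) = 162.016 ms/bit.

162.0 ms/bit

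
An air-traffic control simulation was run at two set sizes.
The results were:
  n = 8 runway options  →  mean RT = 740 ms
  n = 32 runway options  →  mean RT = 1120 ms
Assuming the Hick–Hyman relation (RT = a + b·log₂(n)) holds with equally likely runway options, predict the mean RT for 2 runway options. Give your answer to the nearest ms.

Solve the two-equation system in a and b:
  b = (1120 − 740) / (log₂ 32 − log₂ 8) = 380 / (5 − 3) = 190 ms/bit
  a = 740 − 190 × 3 = 170 ms
Then RT(2) = 170 + 190 × log₂ 2 = 170 + 190 × 1 ≈ 360.000 ms.

360 ms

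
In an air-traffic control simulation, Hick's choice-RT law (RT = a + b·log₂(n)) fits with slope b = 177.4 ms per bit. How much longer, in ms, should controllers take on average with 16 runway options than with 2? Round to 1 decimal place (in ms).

532.2 ms

ΔRT = (a + b log₂ n₂) − (a + b log₂ n₁) = b·(log₂ n₂ − log₂ n₁).
log₂(16) − log₂(2) = log₂(16/2) = log₂(8) = 3.
ΔRT = 177.4 × 3.0000 = 532.200 ms.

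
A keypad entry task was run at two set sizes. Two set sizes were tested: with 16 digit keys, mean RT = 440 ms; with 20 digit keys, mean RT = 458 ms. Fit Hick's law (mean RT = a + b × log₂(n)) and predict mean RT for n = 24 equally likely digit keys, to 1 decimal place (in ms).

472.7 ms

Solve the two-equation system in a and b:
  b = (458 − 440) / (log₂ 20 − log₂ 16) = 18 / (4.3219 − 4) = 55.913 ms/bit
  a = 440 − 55.913 × 4 = 216.348 ms
Then RT(24) = 216.348 + 55.913 × log₂ 24 = 216.348 + 55.913 × 4.5850 ≈ 472.707 ms.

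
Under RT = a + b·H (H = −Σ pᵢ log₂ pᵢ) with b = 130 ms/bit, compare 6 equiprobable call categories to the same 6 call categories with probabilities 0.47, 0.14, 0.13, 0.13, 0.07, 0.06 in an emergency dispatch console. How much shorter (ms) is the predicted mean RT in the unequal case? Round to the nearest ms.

52 ms

Equiprobable entropy H₀ = log₂ 6 = 2.5850 bits.
Skewed entropy H = −Σ pᵢ log₂ pᵢ = 2.1864 bits.
ΔRT = b·(H₀ − H) = 130 × 0.3985 = 51.81 ms.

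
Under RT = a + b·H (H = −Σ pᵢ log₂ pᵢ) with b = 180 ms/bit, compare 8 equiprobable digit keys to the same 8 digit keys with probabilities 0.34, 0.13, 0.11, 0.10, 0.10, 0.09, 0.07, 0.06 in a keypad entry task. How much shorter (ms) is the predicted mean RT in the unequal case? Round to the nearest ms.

45 ms

The RT saving is b·ΔH. Equiprobable H₀ = log₂(8) = 3.0000 bits; with the given probabilities H = 2.7512 bits.
b·(H₀ − H) = 180 × (3.0000 − 2.7512) = 44.78 ms.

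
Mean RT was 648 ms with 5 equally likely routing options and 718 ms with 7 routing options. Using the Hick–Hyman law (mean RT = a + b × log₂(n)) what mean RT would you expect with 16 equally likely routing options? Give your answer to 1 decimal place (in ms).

With log₂ n on the abscissa the relation is linear; from the two conditions:
  b = (718 − 648) / (log₂ 7 − log₂ 5) = 70 / (2.8074 − 2.3219) = 144.203 ms/bit
  a = 648 − 144.203 × 2.3219 = 313.171 ms
Then RT(16) = 313.171 + 144.203 × log₂ 16 = 313.171 + 144.203 × 4 ≈ 889.983 ms.

890.0 ms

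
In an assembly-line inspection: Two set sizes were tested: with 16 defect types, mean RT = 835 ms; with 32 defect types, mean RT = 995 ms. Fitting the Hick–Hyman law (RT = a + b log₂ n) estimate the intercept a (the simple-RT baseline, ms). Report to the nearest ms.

195 ms

Slope: b = (995 − 835) / (log₂ 32 − log₂ 16) = 160/1.0000 = 160 ms/bit.
Intercept: a = 835 − 160·log₂(16) = 195.000 ms.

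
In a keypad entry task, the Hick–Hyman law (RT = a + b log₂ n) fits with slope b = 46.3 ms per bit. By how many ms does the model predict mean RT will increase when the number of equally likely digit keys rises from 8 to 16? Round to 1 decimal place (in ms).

The intercept a cancels: ΔRT = b·(log₂ n₂ − log₂ n₁) = b·log₂(n₂/n₁).
log₂(16) − log₂(8) = log₂(16/8) = log₂(2) = 1.
ΔRT = 46.3 × 1.0000 = 46.300 ms.

46.3 ms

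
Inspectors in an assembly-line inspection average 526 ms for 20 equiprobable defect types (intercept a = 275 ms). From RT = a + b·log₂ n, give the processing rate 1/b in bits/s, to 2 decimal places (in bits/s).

Choice component = 526 − 275 = 251 ms over log₂(20) = 4.3219 bits.
b = 251 / 4.3219 = 58.076 ms/bit, so 1/b = 17.219 bits/s.

17.22 bits/s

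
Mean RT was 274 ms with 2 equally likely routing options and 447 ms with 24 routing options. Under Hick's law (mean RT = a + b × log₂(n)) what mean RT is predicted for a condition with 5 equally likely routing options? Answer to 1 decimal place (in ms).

337.8 ms

Solve the two-equation system in a and b:
  b = (447 − 274) / (log₂ 24 − log₂ 2) = 173 / (4.5850 − 1) = 48.257 ms/bit
  a = 274 − 48.257 × 1 = 225.743 ms
Then RT(5) = 225.743 + 48.257 × log₂ 5 = 225.743 + 48.257 × 2.3219 ≈ 337.792 ms.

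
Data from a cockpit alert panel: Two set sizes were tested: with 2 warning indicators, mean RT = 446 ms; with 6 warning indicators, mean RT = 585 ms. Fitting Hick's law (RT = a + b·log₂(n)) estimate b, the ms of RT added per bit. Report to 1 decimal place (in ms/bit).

87.7 ms/bit

Slope: b = (585 − 446) / (log₂ 6 − log₂ 2) = 139/1.5850 = 87.699 ms/bit.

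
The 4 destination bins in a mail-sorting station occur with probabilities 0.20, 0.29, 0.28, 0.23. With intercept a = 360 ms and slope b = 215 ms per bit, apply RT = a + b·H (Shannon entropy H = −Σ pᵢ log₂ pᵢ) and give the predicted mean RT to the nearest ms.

787 ms

H = 0.20·log₂(1/0.20) + 0.29·log₂(1/0.29) + 0.28·log₂(1/0.28) + 0.23·log₂(1/0.23) = 1.9842 bits.
RT = 360 + 215 × 1.9842 = 786.60 ms.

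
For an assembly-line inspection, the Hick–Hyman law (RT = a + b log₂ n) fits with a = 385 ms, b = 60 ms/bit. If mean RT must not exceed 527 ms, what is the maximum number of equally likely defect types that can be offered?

60·log₂ n ≤ 527 − 385 = 142, giving log₂ n ≤ 2.3667 and n ≤ 5.157. The largest whole number is 5.

5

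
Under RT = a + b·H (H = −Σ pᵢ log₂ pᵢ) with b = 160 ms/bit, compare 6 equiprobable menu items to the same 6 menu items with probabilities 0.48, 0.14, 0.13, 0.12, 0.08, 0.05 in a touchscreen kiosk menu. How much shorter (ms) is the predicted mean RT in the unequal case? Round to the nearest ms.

The RT saving is b·ΔH. Equiprobable H₀ = log₂(6) = 2.5850 bits; with the given probabilities H = 2.1627 bits.
b·(H₀ − H) = 160 × (2.5850 − 2.1627) = 67.56 ms.

68 ms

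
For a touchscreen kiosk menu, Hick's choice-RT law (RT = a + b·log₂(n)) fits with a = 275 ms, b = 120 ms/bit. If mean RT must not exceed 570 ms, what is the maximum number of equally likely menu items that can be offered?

Set 275 + 120·log₂ n ≤ 570 → log₂ n ≤ (570 − 275)/120 = 2.4583.
So n ≤ 2^2.4583 = 5.496; the largest integer n is 5.

5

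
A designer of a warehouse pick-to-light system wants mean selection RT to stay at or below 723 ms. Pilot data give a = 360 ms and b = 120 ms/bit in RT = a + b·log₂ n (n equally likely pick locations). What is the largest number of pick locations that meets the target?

120·log₂ n ≤ 723 − 360 = 363, giving log₂ n ≤ 3.0250 and n ≤ 8.140. The largest whole number is 8.

8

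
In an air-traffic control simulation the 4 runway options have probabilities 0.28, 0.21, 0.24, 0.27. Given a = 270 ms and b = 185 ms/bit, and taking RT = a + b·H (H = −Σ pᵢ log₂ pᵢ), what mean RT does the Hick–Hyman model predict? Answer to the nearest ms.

638 ms

H = 0.28·log₂(1/0.28) + 0.21·log₂(1/0.21) + 0.24·log₂(1/0.24) + 0.27·log₂(1/0.27) = 1.9912 bits.
RT = 270 + 185 × 1.9912 = 638.37 ms.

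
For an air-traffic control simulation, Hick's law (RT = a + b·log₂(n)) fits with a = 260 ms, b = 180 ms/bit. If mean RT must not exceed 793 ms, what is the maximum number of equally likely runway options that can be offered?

7

180·log₂ n ≤ 793 − 260 = 533, giving log₂ n ≤ 2.9611 and n ≤ 7.787. The largest whole number is 7.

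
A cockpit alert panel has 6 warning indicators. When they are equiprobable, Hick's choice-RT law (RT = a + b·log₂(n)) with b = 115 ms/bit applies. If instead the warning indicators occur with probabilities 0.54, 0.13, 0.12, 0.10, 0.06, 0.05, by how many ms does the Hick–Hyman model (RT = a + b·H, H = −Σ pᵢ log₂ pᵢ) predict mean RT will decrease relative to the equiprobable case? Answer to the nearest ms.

Equiprobable entropy H₀ = log₂ 6 = 2.5850 bits.
Skewed entropy H = −Σ pᵢ log₂ pᵢ = 2.0216 bits.
ΔRT = b·(H₀ − H) = 115 × 0.5634 = 64.79 ms.

65 ms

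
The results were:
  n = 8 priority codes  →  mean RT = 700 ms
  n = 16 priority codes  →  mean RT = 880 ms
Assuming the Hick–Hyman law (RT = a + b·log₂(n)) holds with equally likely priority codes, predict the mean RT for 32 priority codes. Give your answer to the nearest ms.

1060 ms

Fit slope and intercept:
  b = (880 − 700) / (log₂ 16 − log₂ 8) = 180 / (4 − 3) = 180 ms/bit
  a = 700 − 180 × 3 = 160 ms
Then RT(32) = 160 + 180 × log₂ 32 = 160 + 180 × 5 ≈ 1060.000 ms.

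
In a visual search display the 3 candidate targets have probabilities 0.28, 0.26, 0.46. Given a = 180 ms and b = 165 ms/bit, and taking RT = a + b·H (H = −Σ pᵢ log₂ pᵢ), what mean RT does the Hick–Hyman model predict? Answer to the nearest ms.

433 ms

Entropy contributions −pᵢ log₂ pᵢ: 0.5142, 0.5053, 0.5153; sum H = 1.5348 bits.
RT = a + bH = 180 + 165·1.5348 = 433.25 ms.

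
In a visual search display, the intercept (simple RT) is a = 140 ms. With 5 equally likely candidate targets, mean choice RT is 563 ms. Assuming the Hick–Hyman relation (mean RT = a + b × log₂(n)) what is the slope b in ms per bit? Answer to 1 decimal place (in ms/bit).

182.2 ms/bit

b = (563 − 140) / log₂(5) = 423 / 2.3219 = 182.176 ms/bit.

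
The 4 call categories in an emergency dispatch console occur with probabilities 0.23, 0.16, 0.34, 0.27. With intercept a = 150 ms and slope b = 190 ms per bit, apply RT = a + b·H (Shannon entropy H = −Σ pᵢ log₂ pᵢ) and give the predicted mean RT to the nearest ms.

520 ms

H = 0.23·log₂(1/0.23) + 0.16·log₂(1/0.16) + 0.34·log₂(1/0.34) + 0.27·log₂(1/0.27) = 1.9499 bits.
RT = 150 + 190 × 1.9499 = 520.48 ms.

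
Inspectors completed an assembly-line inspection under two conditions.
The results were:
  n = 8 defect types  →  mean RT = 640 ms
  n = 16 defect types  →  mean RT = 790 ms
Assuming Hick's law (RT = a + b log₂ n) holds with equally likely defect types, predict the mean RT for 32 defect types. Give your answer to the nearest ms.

Fit slope and intercept:
  b = (790 − 640) / (log₂ 16 − log₂ 8) = 150 / (4 − 3) = 150 ms/bit
  a = 640 − 150 × 3 = 190 ms
Then RT(32) = 190 + 150 × log₂ 32 = 190 + 150 × 5 ≈ 940.000 ms.

940 ms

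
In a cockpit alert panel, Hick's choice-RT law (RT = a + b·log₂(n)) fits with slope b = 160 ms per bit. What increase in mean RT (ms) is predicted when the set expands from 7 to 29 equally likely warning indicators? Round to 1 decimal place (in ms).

328.1 ms

ΔRT = (a + b log₂ n₂) − (a + b log₂ n₁) = b·(log₂ n₂ − log₂ n₁).
log₂(29) − log₂(7) = 4.8580 − 2.8074 = 2.0506.
ΔRT = 160 × 2.0506 = 328.100 ms.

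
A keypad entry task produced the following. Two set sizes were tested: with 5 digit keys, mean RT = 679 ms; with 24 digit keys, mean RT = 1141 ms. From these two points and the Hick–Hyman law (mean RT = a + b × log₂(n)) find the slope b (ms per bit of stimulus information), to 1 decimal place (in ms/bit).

204.2 ms/bit

The slope on a log₂ axis is (1141 − 679) / (4.5850 − 2.3219) = 204.151 ms/bit.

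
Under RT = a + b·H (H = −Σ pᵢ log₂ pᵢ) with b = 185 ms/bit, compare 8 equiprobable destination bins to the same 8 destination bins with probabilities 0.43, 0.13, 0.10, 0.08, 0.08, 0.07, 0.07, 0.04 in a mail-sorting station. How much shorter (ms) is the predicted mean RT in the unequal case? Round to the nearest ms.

Equiprobable entropy H₀ = log₂ 8 = 3.0000 bits.
Skewed entropy H = −Σ pᵢ log₂ pᵢ = 2.5443 bits.
ΔRT = b·(H₀ − H) = 185 × 0.4557 = 84.31 ms.

84 ms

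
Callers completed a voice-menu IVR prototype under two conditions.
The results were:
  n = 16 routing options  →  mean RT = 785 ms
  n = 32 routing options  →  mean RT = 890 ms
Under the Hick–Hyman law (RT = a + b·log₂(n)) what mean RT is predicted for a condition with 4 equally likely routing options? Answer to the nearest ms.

RT is linear in log₂ n, so two points fix the line:
  b = (890 − 785) / (log₂ 32 − log₂ 16) = 105 / (5 − 4) = 105 ms/bit
  a = 785 − 105 × 4 = 365 ms
Then RT(4) = 365 + 105 × log₂ 4 = 365 + 105 × 2 ≈ 575.000 ms.

575 ms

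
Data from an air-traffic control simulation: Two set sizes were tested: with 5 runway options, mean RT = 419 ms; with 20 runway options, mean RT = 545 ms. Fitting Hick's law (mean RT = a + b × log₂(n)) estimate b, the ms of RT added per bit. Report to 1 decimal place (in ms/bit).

63.0 ms/bit

The slope on a log₂ axis is (545 − 419) / (4.3219 − 2.3219) = 63.000 ms/bit.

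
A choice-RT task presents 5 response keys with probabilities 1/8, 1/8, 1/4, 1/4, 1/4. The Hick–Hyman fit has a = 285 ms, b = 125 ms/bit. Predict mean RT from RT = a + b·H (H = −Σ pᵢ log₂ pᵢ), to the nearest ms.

H = −Σ pᵢ log₂ pᵢ = 0.125·3 + 0.125·3 + 0.25·2 + 0.25·2 + 0.25·2 = 2.250 bits.
RT = 285 + 125 × 2.250 = 566.25 ms.

566 ms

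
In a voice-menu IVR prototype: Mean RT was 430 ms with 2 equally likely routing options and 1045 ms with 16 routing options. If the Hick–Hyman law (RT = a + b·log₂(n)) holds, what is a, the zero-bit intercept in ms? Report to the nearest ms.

225 ms

Slope: b = (1045 − 430) / (log₂ 16 − log₂ 2) = 615/3.0000 = 205 ms/bit.
Intercept: a = 430 − 205·log₂(2) = 225.000 ms.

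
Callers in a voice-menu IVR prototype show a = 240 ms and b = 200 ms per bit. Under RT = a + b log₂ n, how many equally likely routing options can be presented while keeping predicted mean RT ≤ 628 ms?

3

200·log₂ n ≤ 628 − 240 = 388, giving log₂ n ≤ 1.9400 and n ≤ 3.837. The largest whole number is 3.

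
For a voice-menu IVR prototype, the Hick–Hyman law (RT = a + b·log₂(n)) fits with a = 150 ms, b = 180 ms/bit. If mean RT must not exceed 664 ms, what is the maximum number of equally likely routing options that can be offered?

7

180·log₂ n ≤ 664 − 150 = 514, giving log₂ n ≤ 2.8556 and n ≤ 7.238. The largest whole number is 7.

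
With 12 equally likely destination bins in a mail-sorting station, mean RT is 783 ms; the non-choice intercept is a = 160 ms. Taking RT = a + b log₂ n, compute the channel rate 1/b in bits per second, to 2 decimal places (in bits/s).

5.75 bits/s

b = (783 − 160)/log₂ 12 = 623/3.5850 = 173.781 ms per bit = 0.17378 s/bit; the reciprocal is 5.754 bits/s.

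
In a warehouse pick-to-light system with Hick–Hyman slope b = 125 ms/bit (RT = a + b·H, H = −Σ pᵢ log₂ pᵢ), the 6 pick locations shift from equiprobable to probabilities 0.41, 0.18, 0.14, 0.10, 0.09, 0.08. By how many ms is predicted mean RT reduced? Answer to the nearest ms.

The RT saving is b·ΔH. Equiprobable H₀ = log₂(6) = 2.5850 bits; with the given probabilities H = 2.3062 bits.
b·(H₀ − H) = 125 × (2.5850 − 2.3062) = 34.85 ms.

35 ms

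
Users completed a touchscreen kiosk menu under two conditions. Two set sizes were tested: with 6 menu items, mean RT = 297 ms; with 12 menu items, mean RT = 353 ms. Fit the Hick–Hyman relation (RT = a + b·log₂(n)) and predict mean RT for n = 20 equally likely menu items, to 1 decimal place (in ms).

With log₂ n on the abscissa the relation is linear; from the two conditions:
  b = (353 − 297) / (log₂ 12 − log₂ 6) = 56 / (3.5850 − 2.5850) = 56.000 ms/bit
  a = 297 − 56.000 × 2.5850 = 152.242 ms
Then RT(20) = 152.242 + 56.000 × log₂ 20 = 152.242 + 56.000 × 4.3219 ≈ 394.270 ms.

394.3 ms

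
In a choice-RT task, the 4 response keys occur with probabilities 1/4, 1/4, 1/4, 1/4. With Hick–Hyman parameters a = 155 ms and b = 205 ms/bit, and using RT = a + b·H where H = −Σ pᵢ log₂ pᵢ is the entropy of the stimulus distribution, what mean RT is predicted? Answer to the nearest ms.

Each term −pᵢ log₂ pᵢ: 0.25·2 + 0.25·2 + 0.25·2 + 0.25·2; summed, H = 2.000 bits.
Mean RT = a + bH = 155 + 205·2.000 = 565.00 ms.

565 ms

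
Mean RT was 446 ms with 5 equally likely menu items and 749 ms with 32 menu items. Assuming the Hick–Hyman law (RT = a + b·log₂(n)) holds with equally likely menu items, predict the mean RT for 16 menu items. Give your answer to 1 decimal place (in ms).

RT is linear in log₂ n, so two points fix the line:
  b = (749 − 446) / (log₂ 32 − log₂ 5) = 303 / (5 − 2.3219) = 113.141 ms/bit
  a = 446 − 113.141 × 2.3219 = 183.295 ms
Then RT(16) = 183.295 + 113.141 × log₂ 16 = 183.295 + 113.141 × 4 ≈ 635.859 ms.

635.9 ms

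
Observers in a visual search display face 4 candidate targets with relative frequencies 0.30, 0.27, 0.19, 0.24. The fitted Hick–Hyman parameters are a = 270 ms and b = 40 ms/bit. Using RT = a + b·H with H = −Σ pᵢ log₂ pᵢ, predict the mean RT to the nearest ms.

349 ms

Entropy contributions −pᵢ log₂ pᵢ: 0.5211, 0.5100, 0.4552, 0.4941; sum H = 1.9805 bits.
RT = a + bH = 270 + 40·1.9805 = 349.22 ms.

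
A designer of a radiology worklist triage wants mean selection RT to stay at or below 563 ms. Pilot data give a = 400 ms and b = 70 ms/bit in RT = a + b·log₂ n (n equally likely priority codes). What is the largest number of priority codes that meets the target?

5

Set 400 + 70·log₂ n ≤ 563 → log₂ n ≤ (563 − 400)/70 = 2.3286.
So n ≤ 2^2.3286 = 5.023; the largest integer n is 5.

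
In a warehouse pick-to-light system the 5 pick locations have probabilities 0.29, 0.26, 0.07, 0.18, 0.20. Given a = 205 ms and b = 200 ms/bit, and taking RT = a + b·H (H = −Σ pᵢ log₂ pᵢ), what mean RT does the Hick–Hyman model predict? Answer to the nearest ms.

H = 0.29·log₂(1/0.29) + 0.26·log₂(1/0.26) + 0.07·log₂(1/0.07) + 0.18·log₂(1/0.18) + 0.20·log₂(1/0.20) = 2.2014 bits.
RT = 205 + 200 × 2.2014 = 645.29 ms.

645 ms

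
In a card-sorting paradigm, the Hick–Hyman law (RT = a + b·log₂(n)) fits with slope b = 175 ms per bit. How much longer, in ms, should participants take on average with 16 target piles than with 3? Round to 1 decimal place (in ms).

ΔRT = (a + b log₂ n₂) − (a + b log₂ n₁) = b·(log₂ n₂ − log₂ n₁).
log₂(16) − log₂(3) = 4 − 1.5850 = 2.4150.
ΔRT = 175 × 2.4150 = 422.632 ms.

422.6 ms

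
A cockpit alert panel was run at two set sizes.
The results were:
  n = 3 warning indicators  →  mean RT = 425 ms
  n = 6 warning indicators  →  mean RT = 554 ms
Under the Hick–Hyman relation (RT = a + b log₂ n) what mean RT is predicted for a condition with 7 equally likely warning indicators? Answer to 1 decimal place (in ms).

582.7 ms

Solve the two-equation system in a and b:
  b = (554 − 425) / (log₂ 6 − log₂ 3) = 129 / (2.5850 − 1.5850) = 129.000 ms/bit
  a = 425 − 129.000 × 1.5850 = 220.540 ms
Then RT(7) = 220.540 + 129.000 × log₂ 7 = 220.540 + 129.000 × 2.8074 ≈ 582.689 ms.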